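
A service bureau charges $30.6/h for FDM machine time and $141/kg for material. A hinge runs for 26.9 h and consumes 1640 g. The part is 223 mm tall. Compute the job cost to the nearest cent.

$1054.38

Machine-time cost: 30.6 × 26.9 → $823.14.
Material charge = 141 × 1640/1000, so $231.24.
Total = 823.14 + 231.24 = $1054.38.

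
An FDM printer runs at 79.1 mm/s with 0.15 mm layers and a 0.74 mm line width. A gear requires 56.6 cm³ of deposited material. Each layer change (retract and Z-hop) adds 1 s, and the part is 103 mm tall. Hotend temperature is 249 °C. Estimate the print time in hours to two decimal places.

1.98 hours

Line area = 0.15 × 0.74, so 0.111 mm².
Total extruded path = 56600/0.111 = 509909.9 mm.
Extrusion time = 509909.9 / 79.1 = 6446.4 s.
Layers = ⌈103/0.15⌉ = 687.
Layer-change overhead: 687 × 1 → 687 s.
Total = 6446.4 + 687 = 7133.4 s = 1.98 hours.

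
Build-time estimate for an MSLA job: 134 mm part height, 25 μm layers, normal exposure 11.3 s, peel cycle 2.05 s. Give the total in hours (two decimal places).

Layers = ⌈134/0.025⌉ = 5360.
Per-layer time = 11.3 + 2.05, so 13.35 s.
Total = 5360 × 13.35 = 71556 s = 19.88 hours.

19.88 hours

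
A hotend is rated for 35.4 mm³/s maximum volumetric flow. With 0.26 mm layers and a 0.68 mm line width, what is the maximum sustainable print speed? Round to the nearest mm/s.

200 mm/s

A = 0.26 × 0.68, so 0.1768 mm².
Max speed = 35.4 / 0.1768 = 200.23 ≈ 200 mm/s.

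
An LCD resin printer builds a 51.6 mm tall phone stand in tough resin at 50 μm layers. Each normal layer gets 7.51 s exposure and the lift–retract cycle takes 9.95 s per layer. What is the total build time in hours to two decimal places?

5.01 hours

Layer count = ceil(51.6 / 0.05) = 1032.
Per-layer time = 7.51 + 9.95, so 17.46 s.
Build time: 1032 × 17.46 s = 18018.72 s, i.e. 5.01 hours.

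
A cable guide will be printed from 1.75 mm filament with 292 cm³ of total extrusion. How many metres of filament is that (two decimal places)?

Cross-section of 1.75 mm filament: π·(1.75/2)² = 2.4053 mm².
L = 292000 mm³ / 2.4053 mm² = 121398.58 mm, i.e. 121.40 m.

121.40 m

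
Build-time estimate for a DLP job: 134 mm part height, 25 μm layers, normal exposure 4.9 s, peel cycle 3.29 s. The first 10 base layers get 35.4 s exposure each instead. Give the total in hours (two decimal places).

Layer count = ceil(134 / 0.025) = 5360.
Bottom layers = 10 × (35.4 + 3.29) = 386.9 s.
Remaining layers = 5350 × (4.9 + 3.29), so 43816.5 s.
Total = 386.9 + 43816.5 = 44203.4 s = 12.28 hours.

12.28 hours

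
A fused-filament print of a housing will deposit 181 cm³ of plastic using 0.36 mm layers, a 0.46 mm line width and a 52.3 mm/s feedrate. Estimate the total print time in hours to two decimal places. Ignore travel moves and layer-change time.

Bead cross-section = 0.36 × 0.46, so 0.1656 mm².
Total extruded path = 181000/0.1656 = 1092995.2 mm.
Print-move time: 1092995.2 / 52.3 → 20898.6 s.
20898.6 s = 5.81 hours.

5.81 hours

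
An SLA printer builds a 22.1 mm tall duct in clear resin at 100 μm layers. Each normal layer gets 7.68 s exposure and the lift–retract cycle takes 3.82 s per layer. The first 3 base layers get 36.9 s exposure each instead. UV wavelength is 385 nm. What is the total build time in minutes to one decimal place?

43.8 minutes

Number of layers: 22.1 / 0.1 → 221 (rounded up).
Base layers = 3 × (36.9 + 3.82) = 122.16 s.
Normal layers = 218 × (7.68 + 3.82) = 2507 s.
Total = 122.16 + 2507 = 2629.16 s = 43.8 minutes.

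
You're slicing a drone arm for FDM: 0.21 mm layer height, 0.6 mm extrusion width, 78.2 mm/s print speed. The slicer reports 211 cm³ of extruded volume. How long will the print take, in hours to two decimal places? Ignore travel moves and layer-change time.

Line area = 0.21 × 0.6, so 0.126 mm².
Total extruded path = 211000/0.126 = 1674603.2 mm.
Print-move time: 1674603.2 / 78.2 → 21414.4 s.
That's 21414.4 s → 5.95 hours.

5.95 hours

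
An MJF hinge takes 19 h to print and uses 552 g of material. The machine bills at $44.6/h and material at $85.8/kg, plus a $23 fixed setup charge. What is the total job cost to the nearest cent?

Time charge: 44.6 × 19 → $847.40.
Material cost: 85.8 × 552/1000 → $47.3616.
Total = 847.40 + 47.3616 + 23 = 917.7616 ≈ $917.76.

$917.76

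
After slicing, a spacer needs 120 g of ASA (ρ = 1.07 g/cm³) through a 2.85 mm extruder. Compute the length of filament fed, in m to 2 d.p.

17.58 m

Volume = 120 g / 1.07 g·cm⁻³ = 112.1495 cm³ = 112149.5 mm³.
A = π r² = π × 1.425² = 6.3794 mm².
Length = 112149.5 / 6.3794 = 17579.94 mm = 17.58 m.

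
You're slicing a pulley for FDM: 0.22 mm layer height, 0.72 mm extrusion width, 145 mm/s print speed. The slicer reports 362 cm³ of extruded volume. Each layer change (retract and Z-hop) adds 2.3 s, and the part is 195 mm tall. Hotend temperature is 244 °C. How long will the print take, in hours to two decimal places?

4.94 hours

Line area: 0.22 × 0.72 → 0.1584 mm².
Total extruded path = 362000/0.1584 = 2285353.5 mm.
Print-move time = 2285353.5 / 145 = 15761.1 s.
Layers = ⌈195/0.22⌉ = 887.
Non-print overhead = 887 × 2.3 = 2040.1 s.
Total = 15761.1 + 2040.1 = 17801.2 s = 4.94 hours.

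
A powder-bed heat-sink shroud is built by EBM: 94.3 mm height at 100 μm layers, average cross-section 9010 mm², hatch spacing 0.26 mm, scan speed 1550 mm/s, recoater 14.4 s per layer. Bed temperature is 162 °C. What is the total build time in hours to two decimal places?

Layers = ⌈94.3/0.1⌉ = 943.
Scan path per layer = 9010 / 0.26 = 34653.8 mm.
Beam time per layer: 34653.8 / 1550 → 22.3573 s.
Layer cycle: 22.3573 + 14.4 → 36.7573 s.
Build time = 943 × 36.7573 = 34662.1339 s = 9.63 hours.

9.63 hours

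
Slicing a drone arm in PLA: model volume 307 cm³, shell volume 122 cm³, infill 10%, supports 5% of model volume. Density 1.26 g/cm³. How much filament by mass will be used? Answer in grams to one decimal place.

Interior volume = 307 − 122, so 185 cm³.
Infill volume = 0.10 × 185, so 18.5 cm³.
Support = 0.05 × 307 = 15.35 cm³.
Total extruded: 122 + 18.5 + 15.35 → 155.85 cm³.
Mass: 155.85 × 1.26 → 196.371 g.

196.4 g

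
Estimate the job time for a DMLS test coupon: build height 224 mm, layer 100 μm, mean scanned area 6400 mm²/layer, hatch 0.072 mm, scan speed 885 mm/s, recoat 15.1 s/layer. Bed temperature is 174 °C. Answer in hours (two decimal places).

71.89 hours

Number of layers: 224 / 0.1 → 2240 (rounded up).
Scan path per layer = 6400 / 0.072, so 88888.9 mm.
Laser time per layer = 88888.9 / 885 = 100.4394 s.
Per-layer time: 100.4394 + 15.1 → 115.5394 s.
2240 layers × 115.5394 s/layer = 258808.256 s, i.e. 71.89 hours.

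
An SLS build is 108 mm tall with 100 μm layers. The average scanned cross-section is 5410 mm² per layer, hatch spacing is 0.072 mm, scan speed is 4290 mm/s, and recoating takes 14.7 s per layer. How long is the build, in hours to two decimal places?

Layer count = ceil(108 / 0.1) = 1080.
Hatch length per layer = 5410 / 0.072, so 75138.9 mm.
Laser time per layer = 75138.9 / 4290 = 17.5149 s.
Time per layer = 17.5149 + 14.7 = 32.2149 s.
Build time = 1080 × 32.2149 = 34792.092 s = 9.66 hours.

9.66 hours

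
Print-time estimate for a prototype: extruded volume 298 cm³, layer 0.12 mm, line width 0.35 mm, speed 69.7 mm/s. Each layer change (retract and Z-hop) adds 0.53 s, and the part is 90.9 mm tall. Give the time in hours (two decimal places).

Line area = 0.12 × 0.35, so 0.042 mm².
Toolpath length = 298 cm³ / 0.042 mm² = 298000 / 0.042 = 7095238.1 mm.
Print-move time = 7095238.1 / 69.7, so 101796.8 s.
Number of layers: 90.9 / 0.12 → 758 (rounded up).
Layer-change overhead: 758 × 0.53 → 401.74 s.
Total = 101796.8 + 401.74 = 102198.54 s = 28.39 hours.

28.39 hours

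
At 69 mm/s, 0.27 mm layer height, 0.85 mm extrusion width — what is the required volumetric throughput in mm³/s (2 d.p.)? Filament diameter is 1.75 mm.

15.84

Extrusion cross-section = 0.27 × 0.85, so 0.2295 mm².
Volumetric flow = 69 × 0.2295 = 15.84 mm³/s.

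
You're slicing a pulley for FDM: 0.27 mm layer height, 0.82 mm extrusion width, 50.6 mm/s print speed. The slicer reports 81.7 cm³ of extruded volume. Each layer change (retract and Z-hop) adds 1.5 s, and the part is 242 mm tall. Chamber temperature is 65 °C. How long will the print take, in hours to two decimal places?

2.40 hours

Bead cross-section = 0.27 × 0.82, so 0.2214 mm².
Total extruded path = 81700/0.2214 = 369015.4 mm.
Print-move time = 369015.4 / 50.6 = 7292.8 s.
Layers = ⌈242/0.27⌉ = 897.
Non-print overhead = 897 × 1.5 = 1345.5 s.
Altogether 7292.8 + 1345.5 = 8638.3 s, i.e. 2.40 hours.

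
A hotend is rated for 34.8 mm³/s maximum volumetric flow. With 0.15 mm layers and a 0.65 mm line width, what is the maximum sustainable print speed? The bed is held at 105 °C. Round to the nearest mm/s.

357 mm/s

Bead cross-section: 0.15 × 0.65 → 0.0975 mm².
Max speed = 34.8 / 0.0975 = 356.92 ≈ 357 mm/s.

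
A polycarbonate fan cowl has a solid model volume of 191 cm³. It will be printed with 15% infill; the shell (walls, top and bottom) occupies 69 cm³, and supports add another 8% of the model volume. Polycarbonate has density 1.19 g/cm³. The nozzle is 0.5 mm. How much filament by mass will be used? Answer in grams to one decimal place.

Infill region = 191 − 69 = 122 cm³.
Infill deposited = 0.15 × 122, so 18.3 cm³.
Support: 0.08 × 191 → 15.28 cm³.
Total extruded: 69 + 18.3 + 15.28 → 102.58 cm³.
Mass = 102.58 × 1.19, so 122.0702 g.

122.1 g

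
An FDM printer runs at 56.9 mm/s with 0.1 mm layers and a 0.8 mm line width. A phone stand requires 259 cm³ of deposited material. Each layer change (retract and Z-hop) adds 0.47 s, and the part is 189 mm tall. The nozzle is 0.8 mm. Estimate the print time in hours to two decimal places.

Bead cross-section = 0.1 × 0.8 = 0.08 mm².
Total extruded path = 259000/0.08 = 3237500 mm.
Time extruding = 3237500 / 56.9, so 56898.1 s.
Layers = ⌈189/0.1⌉ = 1890.
Non-print overhead = 1890 × 0.47 = 888.3 s.
Total = 56898.1 + 888.3 = 57786.4 s = 16.05 hours.

16.05 hours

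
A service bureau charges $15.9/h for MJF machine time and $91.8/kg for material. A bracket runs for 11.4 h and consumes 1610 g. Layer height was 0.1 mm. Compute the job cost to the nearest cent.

$329.06

Machine-time cost = 15.9 × 11.4, so $181.26.
Material cost = 91.8 × 1610/1000, so $147.798.
Job cost: 181.26 + 147.798 = 329.058 ≈ $329.06.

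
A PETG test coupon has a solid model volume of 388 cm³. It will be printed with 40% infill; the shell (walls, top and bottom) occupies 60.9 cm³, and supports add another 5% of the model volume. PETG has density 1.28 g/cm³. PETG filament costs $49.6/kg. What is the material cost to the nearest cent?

Infill region = 388 − 60.9, so 327.1 cm³.
Deposited infill = 0.40 × 327.1 = 130.84 cm³.
Support = 0.05 × 388, so 19.4 cm³.
Total extruded = 60.9 + 130.84 + 19.4 = 211.14 cm³.
Mass = 211.14 × 1.28 = 270.2592 g.
At $49.6/kg: 270.2592/1000 × 49.6 = $13.40.

$13.40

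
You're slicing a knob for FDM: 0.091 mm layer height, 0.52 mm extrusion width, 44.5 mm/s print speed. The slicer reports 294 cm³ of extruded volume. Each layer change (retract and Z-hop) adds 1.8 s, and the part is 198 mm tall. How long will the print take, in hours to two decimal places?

Line area = 0.091 × 0.52 = 0.04732 mm².
Total extruded path = 294000/0.04732 = 6213017.8 mm.
Extrusion time: 6213017.8 / 44.5 → 139618.4 s.
Layers = ⌈198/0.091⌉ = 2176.
Non-print overhead = 2176 × 1.8, so 3916.8 s.
Total = 139618.4 + 3916.8 = 143535.2 s = 39.87 hours.

39.87 hours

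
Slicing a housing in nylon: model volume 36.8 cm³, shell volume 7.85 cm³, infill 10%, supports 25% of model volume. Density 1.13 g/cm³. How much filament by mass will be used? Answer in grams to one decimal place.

Infill region = 36.8 − 7.85 = 28.95 cm³.
Infill deposited = 0.10 × 28.95, so 2.895 cm³.
Support = 0.25 × 36.8 = 9.2 cm³.
Total extruded = 7.85 + 2.895 + 9.2, so 19.945 cm³.
Mass: 19.945 × 1.13 → 22.53785 g.

22.5 g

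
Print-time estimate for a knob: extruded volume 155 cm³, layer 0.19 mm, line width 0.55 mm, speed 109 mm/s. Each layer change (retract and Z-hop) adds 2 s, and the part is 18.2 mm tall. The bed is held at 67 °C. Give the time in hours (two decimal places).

Extrusion cross-section: 0.19 × 0.55 → 0.1045 mm².
Path length: 155000 mm³ / 0.1045 mm² → 1483253.6 mm.
Print-move time = 1483253.6 / 109 = 13607.8 s.
Layers = ⌈18.2/0.19⌉ = 96.
Non-print overhead: 96 × 2 → 192 s.
Total = 13607.8 + 192 = 13799.8 s = 3.83 hours.

3.83 hours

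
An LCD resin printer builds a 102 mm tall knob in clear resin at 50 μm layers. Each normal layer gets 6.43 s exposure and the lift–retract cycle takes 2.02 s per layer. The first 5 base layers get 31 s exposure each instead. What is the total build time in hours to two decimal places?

Number of layers: 102 / 0.05 → 2040 (rounded up).
Base layers: 5 × (31 + 2.02) → 165.1 s.
Remaining layers = 2035 × (6.43 + 2.02), so 17195.75 s.
Sum: 165.1 + 17195.75 = 17360.85 s → 4.82 hours.

4.82 hours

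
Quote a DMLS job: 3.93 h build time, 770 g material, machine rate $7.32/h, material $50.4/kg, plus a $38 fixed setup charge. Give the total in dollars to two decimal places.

Machine-time cost: 7.32 × 3.93 → $28.7676.
Material cost = 50.4 × 770/1000, so $38.808.
Total = 28.7676 + 38.808 + 38 = 105.5756 ≈ $105.58.

$105.58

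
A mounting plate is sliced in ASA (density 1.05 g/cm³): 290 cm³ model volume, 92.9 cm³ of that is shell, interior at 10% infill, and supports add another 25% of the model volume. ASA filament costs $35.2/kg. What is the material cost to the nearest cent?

$6.84

Infill region: 290 − 92.9 → 197.1 cm³.
Deposited infill = 0.10 × 197.1, so 19.71 cm³.
Support: 0.25 × 290 → 72.5 cm³.
Total extruded = 92.9 + 19.71 + 72.5, so 185.11 cm³.
Mass = 185.11 × 1.05 = 194.3655 g.
Cost = 194.3655 g / 1000 × $35.2/kg = $6.84.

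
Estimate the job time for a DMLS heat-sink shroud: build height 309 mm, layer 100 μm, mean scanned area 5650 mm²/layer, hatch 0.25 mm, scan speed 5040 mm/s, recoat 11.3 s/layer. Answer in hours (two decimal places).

13.55 hours

Layer count = ceil(309 / 0.1) = 3090.
Hatch length per layer = 5650 / 0.25 = 22600 mm.
Laser time per layer: 22600 / 5040 → 4.4841 s.
Time per layer: 4.4841 + 11.3 → 15.7841 s.
3090 layers × 15.7841 s/layer = 48772.869 s, i.e. 13.55 hours.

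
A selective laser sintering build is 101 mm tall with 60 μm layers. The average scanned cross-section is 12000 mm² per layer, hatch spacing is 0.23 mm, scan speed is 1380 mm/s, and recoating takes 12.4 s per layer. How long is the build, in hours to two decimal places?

23.49 hours

Layer count = ceil(101 / 0.06) = 1684.
Scan path per layer = 12000 / 0.23 = 52173.9 mm.
Laser time per layer = 52173.9 / 1380, so 37.8072 s.
Time per layer = 37.8072 + 12.4 = 50.2072 s.
1684 layers × 50.2072 s/layer = 84548.9248 s, i.e. 23.49 hours.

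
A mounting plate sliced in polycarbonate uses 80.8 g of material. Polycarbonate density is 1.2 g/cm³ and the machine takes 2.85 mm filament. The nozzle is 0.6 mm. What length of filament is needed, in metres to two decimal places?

10.55 m

Extruded volume: 80.8/1.2 = 67.3333 cm³ (67333.3 mm³).
Cross-section of 2.85 mm filament: π·(2.85/2)² = 6.3794 mm².
Length = 67333.3 / 6.3794 = 10554.8 mm = 10.55 m.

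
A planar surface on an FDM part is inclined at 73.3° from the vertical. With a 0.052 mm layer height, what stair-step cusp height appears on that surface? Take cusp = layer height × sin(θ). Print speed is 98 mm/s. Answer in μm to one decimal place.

Cusp = layer height × sin(73.3°) = 0.052 × 0.9578 = 0.049806 mm = 49.8 μm.

49.8 μm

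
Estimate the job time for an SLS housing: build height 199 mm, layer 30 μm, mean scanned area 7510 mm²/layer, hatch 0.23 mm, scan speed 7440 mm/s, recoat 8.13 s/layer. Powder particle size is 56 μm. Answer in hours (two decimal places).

23.07 hours

Number of layers: 199 / 0.03 → 6634 (rounded up).
Per-layer scan distance = 7510 / 0.23, so 32652.2 mm.
Per-layer scan time: 32652.2 / 7440 → 4.3887 s.
Time per layer = 4.3887 + 8.13 = 12.5187 s.
Build time = 6634 × 12.5187 = 83049.0558 s = 23.07 hours.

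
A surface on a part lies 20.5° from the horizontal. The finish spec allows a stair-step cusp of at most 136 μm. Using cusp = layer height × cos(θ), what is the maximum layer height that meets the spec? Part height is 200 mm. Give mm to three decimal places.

0.145 mm

Layer height = cusp / cos(20.5°) = 0.136 / 0.9367 = 0.145 mm.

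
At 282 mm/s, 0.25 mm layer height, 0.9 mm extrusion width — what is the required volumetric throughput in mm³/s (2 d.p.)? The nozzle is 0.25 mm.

63.45

Extrusion cross-section: 0.25 × 0.9 → 0.225 mm².
Q = v·A = 282 × 0.225 = 63.45 mm³/s.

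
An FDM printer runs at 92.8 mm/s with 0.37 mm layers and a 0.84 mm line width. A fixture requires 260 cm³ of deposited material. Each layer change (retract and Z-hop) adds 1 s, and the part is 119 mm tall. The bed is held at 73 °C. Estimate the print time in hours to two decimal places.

2.59 hours

Extrusion cross-section = 0.37 × 0.84, so 0.3108 mm².
Total extruded path = 260000/0.3108 = 836550.8 mm.
Time extruding = 836550.8 / 92.8, so 9014.6 s.
Layers = ⌈119/0.37⌉ = 322.
Z-hop total = 322 × 1 = 322 s.
Altogether 9014.6 + 322 = 9336.6 s, i.e. 2.59 hours.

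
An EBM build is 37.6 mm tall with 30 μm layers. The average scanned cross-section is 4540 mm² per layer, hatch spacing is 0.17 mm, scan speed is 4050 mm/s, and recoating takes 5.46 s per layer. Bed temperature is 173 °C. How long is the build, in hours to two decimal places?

Number of layers: 37.6 / 0.03 → 1254 (rounded up).
Per-layer scan distance = 4540 / 0.17, so 26705.9 mm.
Per-layer scan time = 26705.9 / 4050, so 6.594 s.
Per-layer time: 6.594 + 5.46 → 12.054 s.
Build time = 1254 × 12.054 = 15115.716 s = 4.20 hours.

4.20 hours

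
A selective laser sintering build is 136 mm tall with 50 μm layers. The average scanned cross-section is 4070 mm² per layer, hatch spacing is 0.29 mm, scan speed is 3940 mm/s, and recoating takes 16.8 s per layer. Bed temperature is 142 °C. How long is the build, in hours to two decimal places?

Layer count = ceil(136 / 0.05) = 2720.
Per-layer scan distance: 4070 / 0.29 → 14034.5 mm.
Scan time per layer: 14034.5 / 3940 → 3.5621 s.
Layer cycle = 3.5621 + 16.8, so 20.3621 s.
Build time = 2720 × 20.3621 = 55384.912 s = 15.38 hours.

15.38 hours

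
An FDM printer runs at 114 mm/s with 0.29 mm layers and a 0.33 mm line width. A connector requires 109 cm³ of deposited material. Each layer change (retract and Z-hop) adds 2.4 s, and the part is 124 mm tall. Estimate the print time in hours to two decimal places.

3.06 hours

Line area: 0.29 × 0.33 → 0.0957 mm².
Path length: 109000 mm³ / 0.0957 mm² → 1138976 mm.
Extrusion time = 1138976 / 114 = 9991 s.
Layers = ⌈124/0.29⌉ = 428.
Non-print overhead: 428 × 2.4 → 1027.2 s.
Total = 9991 + 1027.2 = 11018.2 s = 3.06 hours.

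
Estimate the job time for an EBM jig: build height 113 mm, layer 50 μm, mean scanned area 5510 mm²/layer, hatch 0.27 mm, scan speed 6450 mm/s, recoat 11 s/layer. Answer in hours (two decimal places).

Layer count = ceil(113 / 0.05) = 2260.
Hatch length per layer: 5510 / 0.27 → 20407.4 mm.
Scan time per layer: 20407.4 / 6450 → 3.1639 s.
Time per layer: 3.1639 + 11 → 14.1639 s.
2260 layers × 14.1639 s/layer = 32010.414 s, i.e. 8.89 hours.

8.89 hours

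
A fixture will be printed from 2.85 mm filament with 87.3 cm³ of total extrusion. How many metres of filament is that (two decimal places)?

Filament cross-section = π × (2.85/2)² = 6.3794 mm².
L = 87300 mm³ / 6.3794 mm² = 13684.67 mm, i.e. 13.68 m.

13.68 m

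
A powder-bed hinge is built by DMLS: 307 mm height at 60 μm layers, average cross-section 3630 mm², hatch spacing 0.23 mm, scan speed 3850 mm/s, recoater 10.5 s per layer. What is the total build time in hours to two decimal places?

Number of layers: 307 / 0.06 → 5117 (rounded up).
Hatch length per layer = 3630 / 0.23 = 15782.6 mm.
Laser time per layer = 15782.6 / 3850 = 4.0994 s.
Time per layer: 4.0994 + 10.5 → 14.5994 s.
Build time = 5117 × 14.5994 = 74705.1298 s = 20.75 hours.

20.75 hours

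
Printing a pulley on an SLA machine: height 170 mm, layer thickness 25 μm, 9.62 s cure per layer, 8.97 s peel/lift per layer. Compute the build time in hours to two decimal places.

Layers = ⌈170/0.025⌉ = 6800.
Per-layer time = 9.62 + 8.97, so 18.59 s.
Total = 6800 × 18.59 = 126412 s = 35.11 hours.

35.11 hours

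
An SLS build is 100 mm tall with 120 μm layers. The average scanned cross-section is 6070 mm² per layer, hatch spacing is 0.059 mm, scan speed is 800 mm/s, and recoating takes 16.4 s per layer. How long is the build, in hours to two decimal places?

33.59 hours

Layers = ⌈100/0.12⌉ = 834.
Per-layer scan distance = 6070 / 0.059, so 102881.4 mm.
Scan time per layer: 102881.4 / 800 → 128.6018 s.
Per-layer time = 128.6018 + 16.4, so 145.0018 s.
834 layers × 145.0018 s/layer = 120931.5012 s, i.e. 33.59 hours.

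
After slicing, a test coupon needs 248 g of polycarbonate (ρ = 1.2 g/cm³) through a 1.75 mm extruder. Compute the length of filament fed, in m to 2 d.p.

85.92 m

Volume = 248 g / 1.2 g·cm⁻³ = 206.6667 cm³ = 206666.7 mm³.
A = π r² = π × 0.875² = 2.4053 mm².
L = V/A = 206666.7/2.4053 = 85921.38 mm → 85.92 m.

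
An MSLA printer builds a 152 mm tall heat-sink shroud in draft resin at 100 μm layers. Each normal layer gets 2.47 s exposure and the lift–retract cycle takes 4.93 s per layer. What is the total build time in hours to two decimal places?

3.12 hours

Layer count = ceil(152 / 0.1) = 1520.
Each layer takes = 2.47 + 4.93 = 7.4 s.
Build time: 1520 × 7.4 s = 11248 s, i.e. 3.12 hours.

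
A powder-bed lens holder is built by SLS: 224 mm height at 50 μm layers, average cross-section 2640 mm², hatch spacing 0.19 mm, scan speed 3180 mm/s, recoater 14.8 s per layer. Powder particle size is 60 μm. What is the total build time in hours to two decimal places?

Number of layers: 224 / 0.05 → 4480 (rounded up).
Hatch length per layer = 2640 / 0.19, so 13894.7 mm.
Laser time per layer = 13894.7 / 3180, so 4.3694 s.
Time per layer = 4.3694 + 14.8, so 19.1694 s.
Build time = 4480 × 19.1694 = 85878.912 s = 23.86 hours.

23.86 hours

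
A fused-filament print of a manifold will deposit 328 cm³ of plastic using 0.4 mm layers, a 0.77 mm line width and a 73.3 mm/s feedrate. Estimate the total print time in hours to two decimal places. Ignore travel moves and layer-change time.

Line area: 0.4 × 0.77 → 0.308 mm².
Toolpath length = 328 cm³ / 0.308 mm² = 328000 / 0.308 = 1064935.1 mm.
Extrusion time: 1064935.1 / 73.3 → 14528.4 s.
14528.4 s = 4.04 hours.

4.04 hours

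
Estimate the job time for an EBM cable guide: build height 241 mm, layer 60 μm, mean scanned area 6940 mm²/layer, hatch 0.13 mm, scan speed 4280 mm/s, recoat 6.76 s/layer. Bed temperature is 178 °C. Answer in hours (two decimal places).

21.46 hours

Number of layers: 241 / 0.06 → 4017 (rounded up).
Per-layer scan distance = 6940 / 0.13 = 53384.6 mm.
Beam time per layer = 53384.6 / 4280 = 12.473 s.
Per-layer time: 12.473 + 6.76 → 19.233 s.
Total: 4017 × 19.233 s = 77258.961 s → 21.46 hours.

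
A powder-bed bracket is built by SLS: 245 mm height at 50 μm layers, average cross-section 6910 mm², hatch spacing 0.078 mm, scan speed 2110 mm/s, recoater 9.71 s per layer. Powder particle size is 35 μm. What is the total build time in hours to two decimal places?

70.36 hours

Number of layers: 245 / 0.05 → 4900 (rounded up).
Hatch length per layer: 6910 / 0.078 → 88589.7 mm.
Laser time per layer: 88589.7 / 2110 → 41.9856 s.
Time per layer: 41.9856 + 9.71 → 51.6956 s.
Total: 4900 × 51.6956 s = 253308.44 s → 70.36 hours.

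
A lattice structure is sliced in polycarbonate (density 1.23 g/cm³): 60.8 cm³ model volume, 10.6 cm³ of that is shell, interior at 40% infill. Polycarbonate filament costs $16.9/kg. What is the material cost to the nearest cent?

Interior volume = 60.8 − 10.6 = 50.2 cm³.
Deposited infill = 0.40 × 50.2 = 20.08 cm³.
Total extruded: 10.6 + 20.08 → 30.68 cm³.
Mass = 30.68 × 1.23, so 37.7364 g.
Cost = 37.7364 g / 1000 × $16.9/kg = $0.64.

$0.64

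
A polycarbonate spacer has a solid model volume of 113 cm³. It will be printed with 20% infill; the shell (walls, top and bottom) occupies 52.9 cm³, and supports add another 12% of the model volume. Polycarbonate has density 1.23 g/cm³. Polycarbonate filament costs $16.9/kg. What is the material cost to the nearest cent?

Infill region = 113 − 52.9, so 60.1 cm³.
Deposited infill: 0.20 × 60.1 → 12.02 cm³.
Support = 0.12 × 113 = 13.56 cm³.
Total printed volume = 52.9 + 12.02 + 13.56, so 78.48 cm³.
Mass = 78.48 × 1.23 = 96.5304 g.
Cost = 96.5304 g / 1000 × $16.9/kg = $1.63.

$1.63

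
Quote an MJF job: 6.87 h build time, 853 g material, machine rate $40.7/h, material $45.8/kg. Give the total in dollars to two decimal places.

$318.68

Time charge: 40.7 × 6.87 → $279.609.
Feedstock cost = 45.8 × 853/1000, so $39.0674.
Total = 279.609 + 39.0674 = 318.6764 ≈ $318.68.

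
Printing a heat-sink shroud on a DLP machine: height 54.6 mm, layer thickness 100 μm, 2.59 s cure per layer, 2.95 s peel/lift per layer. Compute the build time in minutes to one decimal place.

Number of layers: 54.6 / 0.1 → 546 (rounded up).
Per-layer time: 2.59 + 2.95 → 5.54 s.
Total = 546 × 5.54 = 3024.84 s = 50.4 minutes.

50.4 minutes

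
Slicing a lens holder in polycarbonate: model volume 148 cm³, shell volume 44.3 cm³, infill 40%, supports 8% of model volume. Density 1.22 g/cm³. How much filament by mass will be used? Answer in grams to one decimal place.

Interior volume: 148 − 44.3 → 103.7 cm³.
Deposited infill = 0.40 × 103.7 = 41.48 cm³.
Support: 0.08 × 148 → 11.84 cm³.
Total extruded: 44.3 + 41.48 + 11.84 → 97.62 cm³.
Mass = 97.62 × 1.22, so 119.0964 g.

119.1 g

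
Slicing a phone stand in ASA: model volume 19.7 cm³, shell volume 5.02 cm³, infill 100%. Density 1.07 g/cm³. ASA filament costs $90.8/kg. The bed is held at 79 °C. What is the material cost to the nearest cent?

Infill region = 19.7 − 5.02, so 14.68 cm³.
Deposited infill: 1.00 × 14.68 → 14.68 cm³.
Total printed volume = 5.02 + 14.68 = 19.7 cm³.
Mass: 19.7 × 1.07 → 21.079 g.
Cost = 21.079 g / 1000 × $90.8/kg = $1.91.

$1.91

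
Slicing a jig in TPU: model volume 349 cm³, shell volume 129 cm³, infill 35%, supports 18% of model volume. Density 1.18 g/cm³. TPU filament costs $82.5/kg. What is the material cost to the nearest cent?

$26.17

Infill region = 349 − 129, so 220 cm³.
Infill deposited: 0.35 × 220 → 77 cm³.
Support = 0.18 × 349, so 62.82 cm³.
Deposited volume = 129 + 77 + 62.82 = 268.82 cm³.
Mass = 268.82 × 1.18, so 317.2076 g.
At $82.5/kg: 317.2076/1000 × 82.5 = $26.17.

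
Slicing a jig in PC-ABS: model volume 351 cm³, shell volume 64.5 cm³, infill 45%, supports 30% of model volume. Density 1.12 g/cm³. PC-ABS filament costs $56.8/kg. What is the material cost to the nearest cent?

Interior volume = 351 − 64.5, so 286.5 cm³.
Infill volume = 0.45 × 286.5, so 128.925 cm³.
Support: 0.30 × 351 → 105.3 cm³.
Total extruded = 64.5 + 128.925 + 105.3, so 298.725 cm³.
Mass = 298.725 × 1.12, so 334.572 g.
At $56.8/kg: 334.572/1000 × 56.8 = $19.00.

$19.00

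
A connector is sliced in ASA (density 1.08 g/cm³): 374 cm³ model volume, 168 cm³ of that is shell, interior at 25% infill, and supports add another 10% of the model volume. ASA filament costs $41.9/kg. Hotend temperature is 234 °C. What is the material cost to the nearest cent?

$11.63

Infill region: 374 − 168 → 206 cm³.
Infill volume = 0.25 × 206 = 51.5 cm³.
Support = 0.10 × 374 = 37.4 cm³.
Total extruded: 168 + 51.5 + 37.4 → 256.9 cm³.
Mass: 256.9 × 1.08 → 277.452 g.
At $41.9/kg: 277.452/1000 × 41.9 = $11.63.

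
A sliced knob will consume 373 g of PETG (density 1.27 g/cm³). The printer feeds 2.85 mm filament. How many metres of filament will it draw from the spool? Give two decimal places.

46.04 m

Extruded volume: 373/1.27 = 293.7008 cm³ (293700.8 mm³).
A = π r² = π × 1.425² = 6.3794 mm².
L = V/A = 293700.8/6.3794 = 46038.94 mm → 46.04 m.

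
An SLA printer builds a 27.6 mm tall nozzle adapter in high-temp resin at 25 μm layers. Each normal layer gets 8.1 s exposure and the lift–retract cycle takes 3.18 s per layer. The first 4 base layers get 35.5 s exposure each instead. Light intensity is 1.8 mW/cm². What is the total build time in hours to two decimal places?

Layers = ⌈27.6/0.025⌉ = 1104.
Burn-in layers = 4 × (35.5 + 3.18), so 154.72 s.
Remaining layers = 1100 × (8.1 + 3.18) = 12408 s.
Total = 154.72 + 12408 = 12562.72 s = 3.49 hours.

3.49 hours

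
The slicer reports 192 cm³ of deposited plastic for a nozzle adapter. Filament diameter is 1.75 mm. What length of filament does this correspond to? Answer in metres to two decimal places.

Filament cross-section = π × (1.75/2)² = 2.4053 mm².
Length = 192 cm³ / 2.4053 mm² = 192000 / 2.4053 = 79823.72 mm = 79.82 m.

79.82 m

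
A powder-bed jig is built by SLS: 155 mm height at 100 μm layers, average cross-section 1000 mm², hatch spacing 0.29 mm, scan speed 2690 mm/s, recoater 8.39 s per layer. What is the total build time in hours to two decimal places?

Layer count = ceil(155 / 0.1) = 1550.
Hatch length per layer = 1000 / 0.29 = 3448.3 mm.
Per-layer scan time = 3448.3 / 2690, so 1.2819 s.
Time per layer = 1.2819 + 8.39, so 9.6719 s.
1550 layers × 9.6719 s/layer = 14991.445 s, i.e. 4.16 hours.

4.16 hours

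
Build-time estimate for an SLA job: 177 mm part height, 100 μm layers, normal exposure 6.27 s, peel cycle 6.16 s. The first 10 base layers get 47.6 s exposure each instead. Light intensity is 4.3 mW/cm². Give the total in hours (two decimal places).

Layer count = ceil(177 / 0.1) = 1770.
Base layers = 10 × (47.6 + 6.16) = 537.6 s.
Regular layers = 1760 × (6.27 + 6.16), so 21876.8 s.
Total = 537.6 + 21876.8 = 22414.4 s = 6.23 hours.

6.23 hours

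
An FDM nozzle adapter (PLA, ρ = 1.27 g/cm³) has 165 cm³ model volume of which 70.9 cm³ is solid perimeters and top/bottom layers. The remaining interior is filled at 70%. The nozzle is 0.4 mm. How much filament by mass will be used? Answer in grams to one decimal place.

173.7 g

Infill region = 165 − 70.9 = 94.1 cm³.
Infill deposited: 0.70 × 94.1 → 65.87 cm³.
Total printed volume = 70.9 + 65.87 = 136.77 cm³.
Mass = 136.77 × 1.27, so 173.6979 g.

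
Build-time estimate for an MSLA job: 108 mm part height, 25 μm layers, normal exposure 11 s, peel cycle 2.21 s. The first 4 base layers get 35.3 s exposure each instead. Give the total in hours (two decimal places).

15.88 hours

Number of layers: 108 / 0.025 → 4320 (rounded up).
Burn-in layers = 4 × (35.3 + 2.21), so 150.04 s.
Remaining layers = 4316 × (11 + 2.21) = 57014.36 s.
Total = 150.04 + 57014.36 = 57164.4 s = 15.88 hours.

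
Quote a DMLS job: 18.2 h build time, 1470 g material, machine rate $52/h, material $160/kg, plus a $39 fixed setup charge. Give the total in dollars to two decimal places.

Time charge: 52 × 18.2 → $946.40.
Material charge = 160 × 1470/1000 = $235.20.
Total = 946.40 + 235.20 + 39 = $1220.60.

$1220.60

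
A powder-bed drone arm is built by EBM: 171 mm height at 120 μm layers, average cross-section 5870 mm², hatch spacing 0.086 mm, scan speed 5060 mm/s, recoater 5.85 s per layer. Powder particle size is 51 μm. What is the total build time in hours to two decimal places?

Layers = ⌈171/0.12⌉ = 1425.
Hatch length per layer = 5870 / 0.086 = 68255.8 mm.
Per-layer scan time = 68255.8 / 5060 = 13.4893 s.
Layer cycle: 13.4893 + 5.85 → 19.3393 s.
Build time = 1425 × 19.3393 = 27558.5025 s = 7.66 hours.

7.66 hours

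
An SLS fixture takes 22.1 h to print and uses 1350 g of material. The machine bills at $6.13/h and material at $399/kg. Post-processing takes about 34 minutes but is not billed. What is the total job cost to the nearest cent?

$674.12

Machine cost = 6.13 × 22.1 = $135.473.
Feedstock cost = 399 × 1350/1000 = $538.65.
Job cost: 135.473 + 538.65 = 674.123 ≈ $674.12.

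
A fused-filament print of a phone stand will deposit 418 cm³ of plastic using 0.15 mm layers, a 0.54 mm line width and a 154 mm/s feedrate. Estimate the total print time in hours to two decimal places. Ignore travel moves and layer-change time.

9.31 hours

Bead cross-section = 0.15 × 0.54 = 0.081 mm².
Path length: 418000 mm³ / 0.081 mm² → 5160493.8 mm.
Print-move time: 5160493.8 / 154 → 33509.7 s.
That's 33509.7 s → 9.31 hours.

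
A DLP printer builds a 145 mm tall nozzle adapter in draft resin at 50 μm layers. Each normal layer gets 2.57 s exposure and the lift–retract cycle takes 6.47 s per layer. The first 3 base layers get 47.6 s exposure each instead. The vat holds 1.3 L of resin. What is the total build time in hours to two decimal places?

7.32 hours

Number of layers: 145 / 0.05 → 2900 (rounded up).
Burn-in layers = 3 × (47.6 + 6.47), so 162.21 s.
Regular layers = 2897 × (2.57 + 6.47), so 26188.88 s.
Total = 162.21 + 26188.88 = 26351.09 s = 7.32 hours.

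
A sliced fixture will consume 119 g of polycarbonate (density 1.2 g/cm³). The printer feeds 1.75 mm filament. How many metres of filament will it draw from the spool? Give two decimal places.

Volume = 119 g / 1.2 g·cm⁻³ = 99.1667 cm³ = 99166.7 mm³.
Cross-section of 1.75 mm filament: π·(1.75/2)² = 2.4053 mm².
Length = 99166.7 / 2.4053 = 41228.41 mm = 41.23 m.

41.23 m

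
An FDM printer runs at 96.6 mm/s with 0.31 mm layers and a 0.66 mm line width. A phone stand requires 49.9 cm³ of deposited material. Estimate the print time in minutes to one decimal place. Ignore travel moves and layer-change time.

42.1 minutes

Extrusion cross-section = 0.31 × 0.66, so 0.2046 mm².
Path length: 49900 mm³ / 0.2046 mm² → 243890.5 mm.
Extrusion time: 243890.5 / 96.6 → 2524.7 s.
That's 2524.7 s → 42.1 minutes.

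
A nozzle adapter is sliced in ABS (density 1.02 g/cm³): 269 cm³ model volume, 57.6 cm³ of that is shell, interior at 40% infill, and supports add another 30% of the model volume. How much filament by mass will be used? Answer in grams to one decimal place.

227.3 g

Volume inside the shell = 269 − 57.6, so 211.4 cm³.
Infill deposited = 0.40 × 211.4, so 84.56 cm³.
Support: 0.30 × 269 → 80.7 cm³.
Total printed volume: 57.6 + 84.56 + 80.7 → 222.86 cm³.
Mass = 222.86 × 1.02 = 227.3172 g.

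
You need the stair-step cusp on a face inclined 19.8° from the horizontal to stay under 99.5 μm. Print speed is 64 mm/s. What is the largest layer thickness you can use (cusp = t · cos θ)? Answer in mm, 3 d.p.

0.106 mm

Layer height = cusp / cos(19.8°) = 0.0995 / 0.9409 = 0.106 mm.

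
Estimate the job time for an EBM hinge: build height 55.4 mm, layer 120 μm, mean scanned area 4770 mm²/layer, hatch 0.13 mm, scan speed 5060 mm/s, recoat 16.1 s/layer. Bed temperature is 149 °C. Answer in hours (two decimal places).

Layer count = ceil(55.4 / 0.12) = 462.
Per-layer scan distance = 4770 / 0.13 = 36692.3 mm.
Scan time per layer: 36692.3 / 5060 → 7.2514 s.
Per-layer time = 7.2514 + 16.1, so 23.3514 s.
Total: 462 × 23.3514 s = 10788.3468 s → 3.00 hours.

3.00 hours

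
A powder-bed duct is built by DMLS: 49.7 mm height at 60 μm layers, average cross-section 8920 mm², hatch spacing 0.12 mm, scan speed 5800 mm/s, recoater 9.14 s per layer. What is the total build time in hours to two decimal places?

5.06 hours

Layer count = ceil(49.7 / 0.06) = 829.
Scan path per layer = 8920 / 0.12 = 74333.3 mm.
Scan time per layer = 74333.3 / 5800, so 12.8161 s.
Per-layer time = 12.8161 + 9.14, so 21.9561 s.
829 layers × 21.9561 s/layer = 18201.6069 s, i.e. 5.06 hours.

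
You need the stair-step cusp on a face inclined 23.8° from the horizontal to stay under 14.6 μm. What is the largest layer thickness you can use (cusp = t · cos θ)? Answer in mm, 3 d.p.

0.016 mm

t = h_c / cos θ = 0.0146 / 0.9150 = 0.016 mm.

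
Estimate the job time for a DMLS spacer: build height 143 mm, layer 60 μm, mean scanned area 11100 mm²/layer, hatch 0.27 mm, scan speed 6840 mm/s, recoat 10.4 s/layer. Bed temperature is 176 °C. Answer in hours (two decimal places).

10.87 hours

Layer count = ceil(143 / 0.06) = 2384.
Scan path per layer = 11100 / 0.27 = 41111.1 mm.
Laser time per layer: 41111.1 / 6840 → 6.0104 s.
Layer cycle = 6.0104 + 10.4, so 16.4104 s.
2384 layers × 16.4104 s/layer = 39122.3936 s, i.e. 10.87 hours.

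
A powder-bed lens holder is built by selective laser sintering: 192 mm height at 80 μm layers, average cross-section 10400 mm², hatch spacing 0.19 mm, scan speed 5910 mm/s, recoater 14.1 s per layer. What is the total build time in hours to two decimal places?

15.57 hours

Layer count = ceil(192 / 0.08) = 2400.
Hatch length per layer = 10400 / 0.19 = 54736.8 mm.
Scan time per layer = 54736.8 / 5910 = 9.2617 s.
Time per layer: 9.2617 + 14.1 → 23.3617 s.
Total: 2400 × 23.3617 s = 56068.08 s → 15.57 hours.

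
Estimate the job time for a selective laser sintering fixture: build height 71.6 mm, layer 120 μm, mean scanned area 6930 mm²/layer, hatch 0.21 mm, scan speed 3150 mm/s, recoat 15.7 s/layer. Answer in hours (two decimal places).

4.34 hours

Number of layers: 71.6 / 0.12 → 597 (rounded up).
Scan path per layer = 6930 / 0.21 = 33000 mm.
Laser time per layer = 33000 / 3150 = 10.4762 s.
Layer cycle: 10.4762 + 15.7 → 26.1762 s.
597 layers × 26.1762 s/layer = 15627.1914 s, i.e. 4.34 hours.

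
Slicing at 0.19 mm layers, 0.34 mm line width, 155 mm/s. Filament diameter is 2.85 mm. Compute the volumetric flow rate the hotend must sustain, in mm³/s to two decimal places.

10.01

A: 0.19 × 0.34 → 0.0646 mm².
Q = v·A = 155 × 0.0646 = 10.01 mm³/s.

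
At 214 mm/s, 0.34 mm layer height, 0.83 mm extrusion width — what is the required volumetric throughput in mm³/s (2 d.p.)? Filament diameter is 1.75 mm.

A = 0.34 × 0.83, so 0.2822 mm².
Q = v·A = 214 × 0.2822 = 60.39 mm³/s.

60.39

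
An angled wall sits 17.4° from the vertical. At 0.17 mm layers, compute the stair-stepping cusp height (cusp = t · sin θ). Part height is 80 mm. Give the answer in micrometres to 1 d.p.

Cusp = layer height × sin(17.4°) = 0.17 × 0.2990 = 0.05083 mm = 50.8 μm.

50.8 μm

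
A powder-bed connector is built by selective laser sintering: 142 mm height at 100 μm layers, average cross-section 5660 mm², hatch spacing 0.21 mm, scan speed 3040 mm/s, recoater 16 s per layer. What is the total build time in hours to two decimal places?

9.81 hours

Number of layers: 142 / 0.1 → 1420 (rounded up).
Scan path per layer: 5660 / 0.21 → 26952.4 mm.
Per-layer scan time = 26952.4 / 3040, so 8.8659 s.
Per-layer time: 8.8659 + 16 → 24.8659 s.
1420 layers × 24.8659 s/layer = 35309.578 s, i.e. 9.81 hours.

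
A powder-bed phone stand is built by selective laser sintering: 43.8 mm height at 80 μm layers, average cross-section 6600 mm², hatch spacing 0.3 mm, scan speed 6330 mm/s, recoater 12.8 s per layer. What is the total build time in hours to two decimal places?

2.48 hours

Layer count = ceil(43.8 / 0.08) = 548.
Hatch length per layer = 6600 / 0.3, so 22000 mm.
Scan time per layer = 22000 / 6330, so 3.4755 s.
Time per layer = 3.4755 + 12.8, so 16.2755 s.
Total: 548 × 16.2755 s = 8918.974 s → 2.48 hours.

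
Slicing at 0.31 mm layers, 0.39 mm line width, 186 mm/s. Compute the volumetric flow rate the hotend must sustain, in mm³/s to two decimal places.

Extrusion cross-section = 0.31 × 0.39, so 0.1209 mm².
Volumetric flow = 186 × 0.1209 = 22.49 mm³/s.

22.49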